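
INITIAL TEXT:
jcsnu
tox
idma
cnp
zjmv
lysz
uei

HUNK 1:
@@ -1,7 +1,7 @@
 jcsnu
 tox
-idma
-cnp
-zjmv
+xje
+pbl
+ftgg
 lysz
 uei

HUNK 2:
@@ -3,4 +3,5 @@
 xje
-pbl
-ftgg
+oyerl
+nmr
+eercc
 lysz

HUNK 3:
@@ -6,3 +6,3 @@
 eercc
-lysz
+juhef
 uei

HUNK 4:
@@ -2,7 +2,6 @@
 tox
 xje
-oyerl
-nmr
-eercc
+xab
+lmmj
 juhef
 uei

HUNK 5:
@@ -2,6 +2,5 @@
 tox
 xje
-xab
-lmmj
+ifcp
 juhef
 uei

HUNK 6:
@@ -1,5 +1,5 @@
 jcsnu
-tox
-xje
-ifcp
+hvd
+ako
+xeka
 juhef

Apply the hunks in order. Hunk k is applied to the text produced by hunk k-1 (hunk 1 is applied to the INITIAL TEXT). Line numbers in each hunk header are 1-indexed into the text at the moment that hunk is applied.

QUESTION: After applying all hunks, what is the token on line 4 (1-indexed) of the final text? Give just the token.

Hunk 1: at line 1 remove [idma,cnp,zjmv] add [xje,pbl,ftgg] -> 7 lines: jcsnu tox xje pbl ftgg lysz uei
Hunk 2: at line 3 remove [pbl,ftgg] add [oyerl,nmr,eercc] -> 8 lines: jcsnu tox xje oyerl nmr eercc lysz uei
Hunk 3: at line 6 remove [lysz] add [juhef] -> 8 lines: jcsnu tox xje oyerl nmr eercc juhef uei
Hunk 4: at line 2 remove [oyerl,nmr,eercc] add [xab,lmmj] -> 7 lines: jcsnu tox xje xab lmmj juhef uei
Hunk 5: at line 2 remove [xab,lmmj] add [ifcp] -> 6 lines: jcsnu tox xje ifcp juhef uei
Hunk 6: at line 1 remove [tox,xje,ifcp] add [hvd,ako,xeka] -> 6 lines: jcsnu hvd ako xeka juhef uei
Final line 4: xeka

Answer: xeka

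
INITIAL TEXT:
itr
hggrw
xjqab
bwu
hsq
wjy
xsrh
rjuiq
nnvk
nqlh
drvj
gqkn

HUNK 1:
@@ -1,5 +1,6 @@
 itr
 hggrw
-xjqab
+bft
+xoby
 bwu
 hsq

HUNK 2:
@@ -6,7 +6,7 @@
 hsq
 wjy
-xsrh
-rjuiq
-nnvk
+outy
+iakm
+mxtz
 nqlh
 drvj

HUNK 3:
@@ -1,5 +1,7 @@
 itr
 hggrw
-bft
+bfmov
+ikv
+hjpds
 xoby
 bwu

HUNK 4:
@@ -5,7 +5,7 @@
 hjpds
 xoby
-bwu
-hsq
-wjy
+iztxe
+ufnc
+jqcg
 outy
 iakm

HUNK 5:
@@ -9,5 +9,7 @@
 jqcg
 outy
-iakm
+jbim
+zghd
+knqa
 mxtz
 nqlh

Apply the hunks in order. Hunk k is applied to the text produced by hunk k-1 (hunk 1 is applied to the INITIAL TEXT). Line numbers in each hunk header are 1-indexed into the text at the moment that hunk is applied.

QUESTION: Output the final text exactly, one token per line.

Hunk 1: at line 1 remove [xjqab] add [bft,xoby] -> 13 lines: itr hggrw bft xoby bwu hsq wjy xsrh rjuiq nnvk nqlh drvj gqkn
Hunk 2: at line 6 remove [xsrh,rjuiq,nnvk] add [outy,iakm,mxtz] -> 13 lines: itr hggrw bft xoby bwu hsq wjy outy iakm mxtz nqlh drvj gqkn
Hunk 3: at line 1 remove [bft] add [bfmov,ikv,hjpds] -> 15 lines: itr hggrw bfmov ikv hjpds xoby bwu hsq wjy outy iakm mxtz nqlh drvj gqkn
Hunk 4: at line 5 remove [bwu,hsq,wjy] add [iztxe,ufnc,jqcg] -> 15 lines: itr hggrw bfmov ikv hjpds xoby iztxe ufnc jqcg outy iakm mxtz nqlh drvj gqkn
Hunk 5: at line 9 remove [iakm] add [jbim,zghd,knqa] -> 17 lines: itr hggrw bfmov ikv hjpds xoby iztxe ufnc jqcg outy jbim zghd knqa mxtz nqlh drvj gqkn

Answer: itr
hggrw
bfmov
ikv
hjpds
xoby
iztxe
ufnc
jqcg
outy
jbim
zghd
knqa
mxtz
nqlh
drvj
gqkn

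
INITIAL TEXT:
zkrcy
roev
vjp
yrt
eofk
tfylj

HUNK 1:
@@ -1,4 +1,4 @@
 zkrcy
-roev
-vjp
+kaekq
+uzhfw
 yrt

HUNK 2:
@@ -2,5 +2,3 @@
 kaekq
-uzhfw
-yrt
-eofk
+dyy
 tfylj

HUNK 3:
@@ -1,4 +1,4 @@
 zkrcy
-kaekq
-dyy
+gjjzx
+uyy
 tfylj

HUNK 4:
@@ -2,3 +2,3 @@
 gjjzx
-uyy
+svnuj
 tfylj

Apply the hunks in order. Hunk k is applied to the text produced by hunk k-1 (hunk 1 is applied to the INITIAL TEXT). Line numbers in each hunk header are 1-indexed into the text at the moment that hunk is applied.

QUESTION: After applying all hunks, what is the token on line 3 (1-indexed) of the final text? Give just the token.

Hunk 1: at line 1 remove [roev,vjp] add [kaekq,uzhfw] -> 6 lines: zkrcy kaekq uzhfw yrt eofk tfylj
Hunk 2: at line 2 remove [uzhfw,yrt,eofk] add [dyy] -> 4 lines: zkrcy kaekq dyy tfylj
Hunk 3: at line 1 remove [kaekq,dyy] add [gjjzx,uyy] -> 4 lines: zkrcy gjjzx uyy tfylj
Hunk 4: at line 2 remove [uyy] add [svnuj] -> 4 lines: zkrcy gjjzx svnuj tfylj
Final line 3: svnuj

Answer: svnuj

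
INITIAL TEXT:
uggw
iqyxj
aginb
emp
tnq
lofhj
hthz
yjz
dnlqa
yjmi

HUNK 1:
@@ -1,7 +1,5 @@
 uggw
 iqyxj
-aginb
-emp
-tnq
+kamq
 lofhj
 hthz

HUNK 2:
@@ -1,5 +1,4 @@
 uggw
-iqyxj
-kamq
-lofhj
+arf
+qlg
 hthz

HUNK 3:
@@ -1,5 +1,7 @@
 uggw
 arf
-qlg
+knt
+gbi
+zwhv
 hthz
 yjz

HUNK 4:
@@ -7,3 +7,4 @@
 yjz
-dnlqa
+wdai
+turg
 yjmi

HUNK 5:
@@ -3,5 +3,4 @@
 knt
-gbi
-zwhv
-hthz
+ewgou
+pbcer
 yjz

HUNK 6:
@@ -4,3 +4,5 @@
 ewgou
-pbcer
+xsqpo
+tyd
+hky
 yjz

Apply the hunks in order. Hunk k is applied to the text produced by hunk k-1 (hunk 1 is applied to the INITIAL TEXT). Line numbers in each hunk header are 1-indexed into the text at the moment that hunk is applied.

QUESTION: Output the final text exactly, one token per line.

Hunk 1: at line 1 remove [aginb,emp,tnq] add [kamq] -> 8 lines: uggw iqyxj kamq lofhj hthz yjz dnlqa yjmi
Hunk 2: at line 1 remove [iqyxj,kamq,lofhj] add [arf,qlg] -> 7 lines: uggw arf qlg hthz yjz dnlqa yjmi
Hunk 3: at line 1 remove [qlg] add [knt,gbi,zwhv] -> 9 lines: uggw arf knt gbi zwhv hthz yjz dnlqa yjmi
Hunk 4: at line 7 remove [dnlqa] add [wdai,turg] -> 10 lines: uggw arf knt gbi zwhv hthz yjz wdai turg yjmi
Hunk 5: at line 3 remove [gbi,zwhv,hthz] add [ewgou,pbcer] -> 9 lines: uggw arf knt ewgou pbcer yjz wdai turg yjmi
Hunk 6: at line 4 remove [pbcer] add [xsqpo,tyd,hky] -> 11 lines: uggw arf knt ewgou xsqpo tyd hky yjz wdai turg yjmi

Answer: uggw
arf
knt
ewgou
xsqpo
tyd
hky
yjz
wdai
turg
yjmi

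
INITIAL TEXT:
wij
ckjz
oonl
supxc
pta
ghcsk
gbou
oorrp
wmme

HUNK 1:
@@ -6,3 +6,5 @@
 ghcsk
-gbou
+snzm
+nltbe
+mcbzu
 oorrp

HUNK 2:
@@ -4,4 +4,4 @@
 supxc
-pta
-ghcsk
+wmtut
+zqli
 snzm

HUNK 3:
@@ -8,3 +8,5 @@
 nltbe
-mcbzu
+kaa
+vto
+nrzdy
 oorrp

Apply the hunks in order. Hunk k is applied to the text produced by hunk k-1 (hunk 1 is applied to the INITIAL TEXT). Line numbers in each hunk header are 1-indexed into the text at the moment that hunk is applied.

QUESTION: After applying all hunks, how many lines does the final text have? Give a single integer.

Hunk 1: at line 6 remove [gbou] add [snzm,nltbe,mcbzu] -> 11 lines: wij ckjz oonl supxc pta ghcsk snzm nltbe mcbzu oorrp wmme
Hunk 2: at line 4 remove [pta,ghcsk] add [wmtut,zqli] -> 11 lines: wij ckjz oonl supxc wmtut zqli snzm nltbe mcbzu oorrp wmme
Hunk 3: at line 8 remove [mcbzu] add [kaa,vto,nrzdy] -> 13 lines: wij ckjz oonl supxc wmtut zqli snzm nltbe kaa vto nrzdy oorrp wmme
Final line count: 13

Answer: 13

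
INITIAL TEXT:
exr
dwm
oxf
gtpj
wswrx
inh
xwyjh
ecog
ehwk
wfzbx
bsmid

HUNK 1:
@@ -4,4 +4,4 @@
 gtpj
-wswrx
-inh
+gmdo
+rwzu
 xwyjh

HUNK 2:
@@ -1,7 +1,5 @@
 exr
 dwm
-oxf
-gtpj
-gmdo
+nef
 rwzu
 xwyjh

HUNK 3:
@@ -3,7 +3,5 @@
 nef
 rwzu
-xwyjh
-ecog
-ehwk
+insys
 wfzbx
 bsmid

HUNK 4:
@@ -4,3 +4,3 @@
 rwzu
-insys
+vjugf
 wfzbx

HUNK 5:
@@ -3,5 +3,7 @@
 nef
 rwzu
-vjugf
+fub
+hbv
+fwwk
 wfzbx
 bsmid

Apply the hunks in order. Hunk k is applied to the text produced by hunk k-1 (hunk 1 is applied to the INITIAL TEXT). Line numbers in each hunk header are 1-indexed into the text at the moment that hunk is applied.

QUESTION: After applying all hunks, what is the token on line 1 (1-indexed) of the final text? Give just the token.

Hunk 1: at line 4 remove [wswrx,inh] add [gmdo,rwzu] -> 11 lines: exr dwm oxf gtpj gmdo rwzu xwyjh ecog ehwk wfzbx bsmid
Hunk 2: at line 1 remove [oxf,gtpj,gmdo] add [nef] -> 9 lines: exr dwm nef rwzu xwyjh ecog ehwk wfzbx bsmid
Hunk 3: at line 3 remove [xwyjh,ecog,ehwk] add [insys] -> 7 lines: exr dwm nef rwzu insys wfzbx bsmid
Hunk 4: at line 4 remove [insys] add [vjugf] -> 7 lines: exr dwm nef rwzu vjugf wfzbx bsmid
Hunk 5: at line 3 remove [vjugf] add [fub,hbv,fwwk] -> 9 lines: exr dwm nef rwzu fub hbv fwwk wfzbx bsmid
Final line 1: exr

Answer: exr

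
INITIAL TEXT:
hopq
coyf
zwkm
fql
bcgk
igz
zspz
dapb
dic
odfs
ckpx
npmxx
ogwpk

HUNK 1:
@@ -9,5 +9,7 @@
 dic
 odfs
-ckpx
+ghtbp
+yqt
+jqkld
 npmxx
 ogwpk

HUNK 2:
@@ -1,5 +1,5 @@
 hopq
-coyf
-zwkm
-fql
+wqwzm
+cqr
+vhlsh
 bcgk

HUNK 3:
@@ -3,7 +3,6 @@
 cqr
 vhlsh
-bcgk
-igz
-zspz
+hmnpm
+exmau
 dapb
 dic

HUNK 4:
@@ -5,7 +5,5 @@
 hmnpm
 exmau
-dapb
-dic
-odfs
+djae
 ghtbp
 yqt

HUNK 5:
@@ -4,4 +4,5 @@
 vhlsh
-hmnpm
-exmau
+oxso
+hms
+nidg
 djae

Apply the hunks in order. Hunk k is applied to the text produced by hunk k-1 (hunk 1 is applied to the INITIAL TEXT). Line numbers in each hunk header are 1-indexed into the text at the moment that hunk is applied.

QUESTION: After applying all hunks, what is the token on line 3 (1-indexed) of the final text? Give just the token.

Answer: cqr

Derivation:
Hunk 1: at line 9 remove [ckpx] add [ghtbp,yqt,jqkld] -> 15 lines: hopq coyf zwkm fql bcgk igz zspz dapb dic odfs ghtbp yqt jqkld npmxx ogwpk
Hunk 2: at line 1 remove [coyf,zwkm,fql] add [wqwzm,cqr,vhlsh] -> 15 lines: hopq wqwzm cqr vhlsh bcgk igz zspz dapb dic odfs ghtbp yqt jqkld npmxx ogwpk
Hunk 3: at line 3 remove [bcgk,igz,zspz] add [hmnpm,exmau] -> 14 lines: hopq wqwzm cqr vhlsh hmnpm exmau dapb dic odfs ghtbp yqt jqkld npmxx ogwpk
Hunk 4: at line 5 remove [dapb,dic,odfs] add [djae] -> 12 lines: hopq wqwzm cqr vhlsh hmnpm exmau djae ghtbp yqt jqkld npmxx ogwpk
Hunk 5: at line 4 remove [hmnpm,exmau] add [oxso,hms,nidg] -> 13 lines: hopq wqwzm cqr vhlsh oxso hms nidg djae ghtbp yqt jqkld npmxx ogwpk
Final line 3: cqr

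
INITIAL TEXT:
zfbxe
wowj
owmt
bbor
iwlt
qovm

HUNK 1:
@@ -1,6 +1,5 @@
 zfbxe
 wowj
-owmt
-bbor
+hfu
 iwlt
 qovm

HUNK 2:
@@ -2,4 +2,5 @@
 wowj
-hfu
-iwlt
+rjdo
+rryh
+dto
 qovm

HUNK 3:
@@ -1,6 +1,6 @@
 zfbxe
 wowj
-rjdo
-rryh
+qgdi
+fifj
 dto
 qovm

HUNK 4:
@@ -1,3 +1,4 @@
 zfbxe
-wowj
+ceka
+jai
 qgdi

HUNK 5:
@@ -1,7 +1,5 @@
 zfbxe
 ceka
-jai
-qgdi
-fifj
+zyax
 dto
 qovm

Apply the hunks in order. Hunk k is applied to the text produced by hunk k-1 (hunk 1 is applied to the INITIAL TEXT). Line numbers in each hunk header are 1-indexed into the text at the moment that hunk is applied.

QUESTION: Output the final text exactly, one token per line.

Hunk 1: at line 1 remove [owmt,bbor] add [hfu] -> 5 lines: zfbxe wowj hfu iwlt qovm
Hunk 2: at line 2 remove [hfu,iwlt] add [rjdo,rryh,dto] -> 6 lines: zfbxe wowj rjdo rryh dto qovm
Hunk 3: at line 1 remove [rjdo,rryh] add [qgdi,fifj] -> 6 lines: zfbxe wowj qgdi fifj dto qovm
Hunk 4: at line 1 remove [wowj] add [ceka,jai] -> 7 lines: zfbxe ceka jai qgdi fifj dto qovm
Hunk 5: at line 1 remove [jai,qgdi,fifj] add [zyax] -> 5 lines: zfbxe ceka zyax dto qovm

Answer: zfbxe
ceka
zyax
dto
qovm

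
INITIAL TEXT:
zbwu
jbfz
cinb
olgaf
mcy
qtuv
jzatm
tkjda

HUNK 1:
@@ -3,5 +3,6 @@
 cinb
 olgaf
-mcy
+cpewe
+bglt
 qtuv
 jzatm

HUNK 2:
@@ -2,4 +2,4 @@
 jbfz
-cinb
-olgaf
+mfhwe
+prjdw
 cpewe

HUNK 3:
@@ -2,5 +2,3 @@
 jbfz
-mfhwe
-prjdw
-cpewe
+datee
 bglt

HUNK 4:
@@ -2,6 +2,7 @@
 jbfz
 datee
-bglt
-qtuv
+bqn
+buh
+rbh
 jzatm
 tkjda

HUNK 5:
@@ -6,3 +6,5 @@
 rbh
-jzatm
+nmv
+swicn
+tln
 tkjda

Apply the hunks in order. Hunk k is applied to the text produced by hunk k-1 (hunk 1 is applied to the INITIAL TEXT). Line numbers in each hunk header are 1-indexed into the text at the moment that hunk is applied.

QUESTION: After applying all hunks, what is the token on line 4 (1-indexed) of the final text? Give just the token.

Answer: bqn

Derivation:
Hunk 1: at line 3 remove [mcy] add [cpewe,bglt] -> 9 lines: zbwu jbfz cinb olgaf cpewe bglt qtuv jzatm tkjda
Hunk 2: at line 2 remove [cinb,olgaf] add [mfhwe,prjdw] -> 9 lines: zbwu jbfz mfhwe prjdw cpewe bglt qtuv jzatm tkjda
Hunk 3: at line 2 remove [mfhwe,prjdw,cpewe] add [datee] -> 7 lines: zbwu jbfz datee bglt qtuv jzatm tkjda
Hunk 4: at line 2 remove [bglt,qtuv] add [bqn,buh,rbh] -> 8 lines: zbwu jbfz datee bqn buh rbh jzatm tkjda
Hunk 5: at line 6 remove [jzatm] add [nmv,swicn,tln] -> 10 lines: zbwu jbfz datee bqn buh rbh nmv swicn tln tkjda
Final line 4: bqn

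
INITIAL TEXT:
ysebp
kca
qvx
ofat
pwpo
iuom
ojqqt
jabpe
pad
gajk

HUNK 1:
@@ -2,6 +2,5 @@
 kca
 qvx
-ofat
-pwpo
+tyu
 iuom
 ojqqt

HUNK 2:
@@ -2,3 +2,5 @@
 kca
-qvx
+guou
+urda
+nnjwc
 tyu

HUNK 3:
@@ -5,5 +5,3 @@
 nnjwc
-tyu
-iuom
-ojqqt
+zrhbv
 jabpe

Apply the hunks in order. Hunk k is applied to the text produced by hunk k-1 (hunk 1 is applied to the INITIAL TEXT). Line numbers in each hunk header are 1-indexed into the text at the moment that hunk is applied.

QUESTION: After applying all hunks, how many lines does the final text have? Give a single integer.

Hunk 1: at line 2 remove [ofat,pwpo] add [tyu] -> 9 lines: ysebp kca qvx tyu iuom ojqqt jabpe pad gajk
Hunk 2: at line 2 remove [qvx] add [guou,urda,nnjwc] -> 11 lines: ysebp kca guou urda nnjwc tyu iuom ojqqt jabpe pad gajk
Hunk 3: at line 5 remove [tyu,iuom,ojqqt] add [zrhbv] -> 9 lines: ysebp kca guou urda nnjwc zrhbv jabpe pad gajk
Final line count: 9

Answer: 9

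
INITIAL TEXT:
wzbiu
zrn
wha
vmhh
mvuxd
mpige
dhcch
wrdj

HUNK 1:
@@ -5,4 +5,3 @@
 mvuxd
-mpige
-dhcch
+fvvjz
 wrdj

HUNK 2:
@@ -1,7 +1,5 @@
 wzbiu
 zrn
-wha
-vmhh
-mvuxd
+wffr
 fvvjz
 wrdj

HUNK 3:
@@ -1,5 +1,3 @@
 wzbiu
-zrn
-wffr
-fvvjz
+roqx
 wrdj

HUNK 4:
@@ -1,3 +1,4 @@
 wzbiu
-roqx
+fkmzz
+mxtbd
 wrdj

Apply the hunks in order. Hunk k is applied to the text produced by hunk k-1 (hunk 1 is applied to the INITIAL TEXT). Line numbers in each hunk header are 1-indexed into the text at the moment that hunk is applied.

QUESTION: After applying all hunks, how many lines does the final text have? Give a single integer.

Answer: 4

Derivation:
Hunk 1: at line 5 remove [mpige,dhcch] add [fvvjz] -> 7 lines: wzbiu zrn wha vmhh mvuxd fvvjz wrdj
Hunk 2: at line 1 remove [wha,vmhh,mvuxd] add [wffr] -> 5 lines: wzbiu zrn wffr fvvjz wrdj
Hunk 3: at line 1 remove [zrn,wffr,fvvjz] add [roqx] -> 3 lines: wzbiu roqx wrdj
Hunk 4: at line 1 remove [roqx] add [fkmzz,mxtbd] -> 4 lines: wzbiu fkmzz mxtbd wrdj
Final line count: 4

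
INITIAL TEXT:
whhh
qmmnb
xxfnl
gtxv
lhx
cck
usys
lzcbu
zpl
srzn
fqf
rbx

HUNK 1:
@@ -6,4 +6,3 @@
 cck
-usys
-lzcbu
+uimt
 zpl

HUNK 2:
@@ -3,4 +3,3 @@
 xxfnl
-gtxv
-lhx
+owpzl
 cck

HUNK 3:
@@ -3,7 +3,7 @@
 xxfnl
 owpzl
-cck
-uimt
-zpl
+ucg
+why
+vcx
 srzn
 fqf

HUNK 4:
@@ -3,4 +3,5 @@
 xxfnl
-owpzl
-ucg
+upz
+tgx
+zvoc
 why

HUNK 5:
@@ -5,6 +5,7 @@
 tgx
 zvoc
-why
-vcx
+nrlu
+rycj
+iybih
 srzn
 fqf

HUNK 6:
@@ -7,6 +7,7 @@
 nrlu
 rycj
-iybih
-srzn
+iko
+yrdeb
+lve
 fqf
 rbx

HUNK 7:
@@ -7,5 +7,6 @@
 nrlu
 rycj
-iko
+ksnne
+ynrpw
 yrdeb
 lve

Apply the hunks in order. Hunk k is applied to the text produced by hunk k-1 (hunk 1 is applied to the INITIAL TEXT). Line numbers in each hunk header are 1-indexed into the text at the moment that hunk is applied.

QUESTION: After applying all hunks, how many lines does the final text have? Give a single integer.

Hunk 1: at line 6 remove [usys,lzcbu] add [uimt] -> 11 lines: whhh qmmnb xxfnl gtxv lhx cck uimt zpl srzn fqf rbx
Hunk 2: at line 3 remove [gtxv,lhx] add [owpzl] -> 10 lines: whhh qmmnb xxfnl owpzl cck uimt zpl srzn fqf rbx
Hunk 3: at line 3 remove [cck,uimt,zpl] add [ucg,why,vcx] -> 10 lines: whhh qmmnb xxfnl owpzl ucg why vcx srzn fqf rbx
Hunk 4: at line 3 remove [owpzl,ucg] add [upz,tgx,zvoc] -> 11 lines: whhh qmmnb xxfnl upz tgx zvoc why vcx srzn fqf rbx
Hunk 5: at line 5 remove [why,vcx] add [nrlu,rycj,iybih] -> 12 lines: whhh qmmnb xxfnl upz tgx zvoc nrlu rycj iybih srzn fqf rbx
Hunk 6: at line 7 remove [iybih,srzn] add [iko,yrdeb,lve] -> 13 lines: whhh qmmnb xxfnl upz tgx zvoc nrlu rycj iko yrdeb lve fqf rbx
Hunk 7: at line 7 remove [iko] add [ksnne,ynrpw] -> 14 lines: whhh qmmnb xxfnl upz tgx zvoc nrlu rycj ksnne ynrpw yrdeb lve fqf rbx
Final line count: 14

Answer: 14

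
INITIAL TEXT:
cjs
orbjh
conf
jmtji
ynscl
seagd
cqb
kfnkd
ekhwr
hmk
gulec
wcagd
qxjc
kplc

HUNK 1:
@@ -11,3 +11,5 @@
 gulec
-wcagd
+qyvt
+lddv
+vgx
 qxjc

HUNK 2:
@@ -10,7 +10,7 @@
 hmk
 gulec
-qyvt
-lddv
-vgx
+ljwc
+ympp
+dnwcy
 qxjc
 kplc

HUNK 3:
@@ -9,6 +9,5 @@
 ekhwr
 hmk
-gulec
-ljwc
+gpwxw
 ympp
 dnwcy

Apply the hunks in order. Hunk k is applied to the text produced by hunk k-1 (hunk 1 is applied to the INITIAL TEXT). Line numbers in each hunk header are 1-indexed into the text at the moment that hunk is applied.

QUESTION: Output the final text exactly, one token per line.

Answer: cjs
orbjh
conf
jmtji
ynscl
seagd
cqb
kfnkd
ekhwr
hmk
gpwxw
ympp
dnwcy
qxjc
kplc

Derivation:
Hunk 1: at line 11 remove [wcagd] add [qyvt,lddv,vgx] -> 16 lines: cjs orbjh conf jmtji ynscl seagd cqb kfnkd ekhwr hmk gulec qyvt lddv vgx qxjc kplc
Hunk 2: at line 10 remove [qyvt,lddv,vgx] add [ljwc,ympp,dnwcy] -> 16 lines: cjs orbjh conf jmtji ynscl seagd cqb kfnkd ekhwr hmk gulec ljwc ympp dnwcy qxjc kplc
Hunk 3: at line 9 remove [gulec,ljwc] add [gpwxw] -> 15 lines: cjs orbjh conf jmtji ynscl seagd cqb kfnkd ekhwr hmk gpwxw ympp dnwcy qxjc kplc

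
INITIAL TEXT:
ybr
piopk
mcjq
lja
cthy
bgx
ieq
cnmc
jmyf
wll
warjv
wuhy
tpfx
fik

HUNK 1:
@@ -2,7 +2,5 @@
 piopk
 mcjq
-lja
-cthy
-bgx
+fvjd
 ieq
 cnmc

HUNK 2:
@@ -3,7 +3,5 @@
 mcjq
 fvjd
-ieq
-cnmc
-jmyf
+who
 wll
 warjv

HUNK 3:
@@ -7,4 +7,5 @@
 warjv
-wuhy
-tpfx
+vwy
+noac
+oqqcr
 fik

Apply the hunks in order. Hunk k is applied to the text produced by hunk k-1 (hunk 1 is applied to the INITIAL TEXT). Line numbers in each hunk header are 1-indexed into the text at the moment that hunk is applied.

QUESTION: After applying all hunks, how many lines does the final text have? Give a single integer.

Hunk 1: at line 2 remove [lja,cthy,bgx] add [fvjd] -> 12 lines: ybr piopk mcjq fvjd ieq cnmc jmyf wll warjv wuhy tpfx fik
Hunk 2: at line 3 remove [ieq,cnmc,jmyf] add [who] -> 10 lines: ybr piopk mcjq fvjd who wll warjv wuhy tpfx fik
Hunk 3: at line 7 remove [wuhy,tpfx] add [vwy,noac,oqqcr] -> 11 lines: ybr piopk mcjq fvjd who wll warjv vwy noac oqqcr fik
Final line count: 11

Answer: 11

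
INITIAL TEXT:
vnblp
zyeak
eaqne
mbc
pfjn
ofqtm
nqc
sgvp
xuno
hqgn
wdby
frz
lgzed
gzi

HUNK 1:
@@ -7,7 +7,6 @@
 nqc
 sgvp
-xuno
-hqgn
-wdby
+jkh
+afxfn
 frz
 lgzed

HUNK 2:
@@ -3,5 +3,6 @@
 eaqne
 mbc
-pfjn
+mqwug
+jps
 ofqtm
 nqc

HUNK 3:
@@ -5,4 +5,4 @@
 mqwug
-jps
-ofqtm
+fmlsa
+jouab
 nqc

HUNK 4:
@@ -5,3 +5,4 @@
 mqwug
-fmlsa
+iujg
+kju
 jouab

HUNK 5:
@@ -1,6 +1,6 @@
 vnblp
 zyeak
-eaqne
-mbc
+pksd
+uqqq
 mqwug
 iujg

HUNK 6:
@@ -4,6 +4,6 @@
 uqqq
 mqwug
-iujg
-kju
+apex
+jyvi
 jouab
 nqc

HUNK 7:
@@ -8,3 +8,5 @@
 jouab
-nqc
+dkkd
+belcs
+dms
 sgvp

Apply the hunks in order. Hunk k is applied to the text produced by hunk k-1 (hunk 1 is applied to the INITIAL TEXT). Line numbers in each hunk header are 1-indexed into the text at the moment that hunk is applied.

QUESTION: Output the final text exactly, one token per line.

Answer: vnblp
zyeak
pksd
uqqq
mqwug
apex
jyvi
jouab
dkkd
belcs
dms
sgvp
jkh
afxfn
frz
lgzed
gzi

Derivation:
Hunk 1: at line 7 remove [xuno,hqgn,wdby] add [jkh,afxfn] -> 13 lines: vnblp zyeak eaqne mbc pfjn ofqtm nqc sgvp jkh afxfn frz lgzed gzi
Hunk 2: at line 3 remove [pfjn] add [mqwug,jps] -> 14 lines: vnblp zyeak eaqne mbc mqwug jps ofqtm nqc sgvp jkh afxfn frz lgzed gzi
Hunk 3: at line 5 remove [jps,ofqtm] add [fmlsa,jouab] -> 14 lines: vnblp zyeak eaqne mbc mqwug fmlsa jouab nqc sgvp jkh afxfn frz lgzed gzi
Hunk 4: at line 5 remove [fmlsa] add [iujg,kju] -> 15 lines: vnblp zyeak eaqne mbc mqwug iujg kju jouab nqc sgvp jkh afxfn frz lgzed gzi
Hunk 5: at line 1 remove [eaqne,mbc] add [pksd,uqqq] -> 15 lines: vnblp zyeak pksd uqqq mqwug iujg kju jouab nqc sgvp jkh afxfn frz lgzed gzi
Hunk 6: at line 4 remove [iujg,kju] add [apex,jyvi] -> 15 lines: vnblp zyeak pksd uqqq mqwug apex jyvi jouab nqc sgvp jkh afxfn frz lgzed gzi
Hunk 7: at line 8 remove [nqc] add [dkkd,belcs,dms] -> 17 lines: vnblp zyeak pksd uqqq mqwug apex jyvi jouab dkkd belcs dms sgvp jkh afxfn frz lgzed gzi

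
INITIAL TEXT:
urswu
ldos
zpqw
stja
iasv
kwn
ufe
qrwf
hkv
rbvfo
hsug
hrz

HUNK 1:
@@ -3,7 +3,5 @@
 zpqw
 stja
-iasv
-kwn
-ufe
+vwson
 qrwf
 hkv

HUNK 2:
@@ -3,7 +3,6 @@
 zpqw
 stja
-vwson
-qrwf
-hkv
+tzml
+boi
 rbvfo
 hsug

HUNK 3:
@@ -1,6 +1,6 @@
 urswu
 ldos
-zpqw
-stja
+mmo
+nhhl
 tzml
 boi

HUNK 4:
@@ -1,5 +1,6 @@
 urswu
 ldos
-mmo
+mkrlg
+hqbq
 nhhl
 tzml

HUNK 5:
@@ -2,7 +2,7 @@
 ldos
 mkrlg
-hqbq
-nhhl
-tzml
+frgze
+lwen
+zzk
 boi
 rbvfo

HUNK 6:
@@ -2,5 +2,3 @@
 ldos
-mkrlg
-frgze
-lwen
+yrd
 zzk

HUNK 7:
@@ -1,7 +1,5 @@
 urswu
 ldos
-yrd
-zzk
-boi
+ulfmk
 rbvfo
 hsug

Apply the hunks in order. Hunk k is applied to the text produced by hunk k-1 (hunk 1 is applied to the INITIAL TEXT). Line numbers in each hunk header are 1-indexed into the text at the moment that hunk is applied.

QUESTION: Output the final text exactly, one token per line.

Hunk 1: at line 3 remove [iasv,kwn,ufe] add [vwson] -> 10 lines: urswu ldos zpqw stja vwson qrwf hkv rbvfo hsug hrz
Hunk 2: at line 3 remove [vwson,qrwf,hkv] add [tzml,boi] -> 9 lines: urswu ldos zpqw stja tzml boi rbvfo hsug hrz
Hunk 3: at line 1 remove [zpqw,stja] add [mmo,nhhl] -> 9 lines: urswu ldos mmo nhhl tzml boi rbvfo hsug hrz
Hunk 4: at line 1 remove [mmo] add [mkrlg,hqbq] -> 10 lines: urswu ldos mkrlg hqbq nhhl tzml boi rbvfo hsug hrz
Hunk 5: at line 2 remove [hqbq,nhhl,tzml] add [frgze,lwen,zzk] -> 10 lines: urswu ldos mkrlg frgze lwen zzk boi rbvfo hsug hrz
Hunk 6: at line 2 remove [mkrlg,frgze,lwen] add [yrd] -> 8 lines: urswu ldos yrd zzk boi rbvfo hsug hrz
Hunk 7: at line 1 remove [yrd,zzk,boi] add [ulfmk] -> 6 lines: urswu ldos ulfmk rbvfo hsug hrz

Answer: urswu
ldos
ulfmk
rbvfo
hsug
hrz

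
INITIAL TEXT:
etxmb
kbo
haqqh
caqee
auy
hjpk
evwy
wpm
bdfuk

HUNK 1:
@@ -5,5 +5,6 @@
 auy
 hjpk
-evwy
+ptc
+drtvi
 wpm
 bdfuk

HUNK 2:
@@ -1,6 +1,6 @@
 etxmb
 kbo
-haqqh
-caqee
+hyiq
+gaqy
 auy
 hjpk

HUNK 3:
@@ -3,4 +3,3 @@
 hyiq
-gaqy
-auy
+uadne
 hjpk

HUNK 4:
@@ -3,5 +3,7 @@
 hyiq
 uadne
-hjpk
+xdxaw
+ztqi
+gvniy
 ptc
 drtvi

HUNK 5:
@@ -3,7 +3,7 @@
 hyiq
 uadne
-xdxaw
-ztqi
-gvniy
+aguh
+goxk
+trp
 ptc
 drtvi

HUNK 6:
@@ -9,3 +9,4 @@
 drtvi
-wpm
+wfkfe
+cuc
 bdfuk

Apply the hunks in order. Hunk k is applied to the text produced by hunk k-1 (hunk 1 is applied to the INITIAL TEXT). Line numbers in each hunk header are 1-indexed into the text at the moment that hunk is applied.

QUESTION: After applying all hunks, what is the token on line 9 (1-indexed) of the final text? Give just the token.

Hunk 1: at line 5 remove [evwy] add [ptc,drtvi] -> 10 lines: etxmb kbo haqqh caqee auy hjpk ptc drtvi wpm bdfuk
Hunk 2: at line 1 remove [haqqh,caqee] add [hyiq,gaqy] -> 10 lines: etxmb kbo hyiq gaqy auy hjpk ptc drtvi wpm bdfuk
Hunk 3: at line 3 remove [gaqy,auy] add [uadne] -> 9 lines: etxmb kbo hyiq uadne hjpk ptc drtvi wpm bdfuk
Hunk 4: at line 3 remove [hjpk] add [xdxaw,ztqi,gvniy] -> 11 lines: etxmb kbo hyiq uadne xdxaw ztqi gvniy ptc drtvi wpm bdfuk
Hunk 5: at line 3 remove [xdxaw,ztqi,gvniy] add [aguh,goxk,trp] -> 11 lines: etxmb kbo hyiq uadne aguh goxk trp ptc drtvi wpm bdfuk
Hunk 6: at line 9 remove [wpm] add [wfkfe,cuc] -> 12 lines: etxmb kbo hyiq uadne aguh goxk trp ptc drtvi wfkfe cuc bdfuk
Final line 9: drtvi

Answer: drtvi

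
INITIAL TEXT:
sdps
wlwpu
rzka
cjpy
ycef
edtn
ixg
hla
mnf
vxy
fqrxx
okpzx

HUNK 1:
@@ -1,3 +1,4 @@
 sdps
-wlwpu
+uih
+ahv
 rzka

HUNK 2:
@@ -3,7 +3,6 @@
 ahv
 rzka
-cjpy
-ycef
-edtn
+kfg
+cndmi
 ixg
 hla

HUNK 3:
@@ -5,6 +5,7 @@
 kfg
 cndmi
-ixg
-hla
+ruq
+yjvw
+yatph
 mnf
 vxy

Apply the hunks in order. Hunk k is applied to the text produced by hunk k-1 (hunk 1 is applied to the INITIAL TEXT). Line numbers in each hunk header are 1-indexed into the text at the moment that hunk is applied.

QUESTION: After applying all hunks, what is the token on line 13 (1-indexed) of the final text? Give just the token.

Answer: okpzx

Derivation:
Hunk 1: at line 1 remove [wlwpu] add [uih,ahv] -> 13 lines: sdps uih ahv rzka cjpy ycef edtn ixg hla mnf vxy fqrxx okpzx
Hunk 2: at line 3 remove [cjpy,ycef,edtn] add [kfg,cndmi] -> 12 lines: sdps uih ahv rzka kfg cndmi ixg hla mnf vxy fqrxx okpzx
Hunk 3: at line 5 remove [ixg,hla] add [ruq,yjvw,yatph] -> 13 lines: sdps uih ahv rzka kfg cndmi ruq yjvw yatph mnf vxy fqrxx okpzx
Final line 13: okpzx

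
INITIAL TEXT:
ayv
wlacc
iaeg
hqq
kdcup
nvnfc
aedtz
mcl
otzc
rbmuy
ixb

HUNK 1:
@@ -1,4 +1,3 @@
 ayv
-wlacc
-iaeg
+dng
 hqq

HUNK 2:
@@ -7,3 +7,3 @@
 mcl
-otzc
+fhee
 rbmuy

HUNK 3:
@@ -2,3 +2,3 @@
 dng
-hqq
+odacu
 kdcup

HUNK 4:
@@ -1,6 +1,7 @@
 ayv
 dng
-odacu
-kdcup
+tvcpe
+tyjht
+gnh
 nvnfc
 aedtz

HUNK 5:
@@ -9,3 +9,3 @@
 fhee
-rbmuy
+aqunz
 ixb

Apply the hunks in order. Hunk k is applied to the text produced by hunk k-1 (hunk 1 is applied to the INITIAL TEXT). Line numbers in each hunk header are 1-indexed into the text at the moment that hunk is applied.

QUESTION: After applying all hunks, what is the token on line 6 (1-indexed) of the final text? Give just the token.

Hunk 1: at line 1 remove [wlacc,iaeg] add [dng] -> 10 lines: ayv dng hqq kdcup nvnfc aedtz mcl otzc rbmuy ixb
Hunk 2: at line 7 remove [otzc] add [fhee] -> 10 lines: ayv dng hqq kdcup nvnfc aedtz mcl fhee rbmuy ixb
Hunk 3: at line 2 remove [hqq] add [odacu] -> 10 lines: ayv dng odacu kdcup nvnfc aedtz mcl fhee rbmuy ixb
Hunk 4: at line 1 remove [odacu,kdcup] add [tvcpe,tyjht,gnh] -> 11 lines: ayv dng tvcpe tyjht gnh nvnfc aedtz mcl fhee rbmuy ixb
Hunk 5: at line 9 remove [rbmuy] add [aqunz] -> 11 lines: ayv dng tvcpe tyjht gnh nvnfc aedtz mcl fhee aqunz ixb
Final line 6: nvnfc

Answer: nvnfc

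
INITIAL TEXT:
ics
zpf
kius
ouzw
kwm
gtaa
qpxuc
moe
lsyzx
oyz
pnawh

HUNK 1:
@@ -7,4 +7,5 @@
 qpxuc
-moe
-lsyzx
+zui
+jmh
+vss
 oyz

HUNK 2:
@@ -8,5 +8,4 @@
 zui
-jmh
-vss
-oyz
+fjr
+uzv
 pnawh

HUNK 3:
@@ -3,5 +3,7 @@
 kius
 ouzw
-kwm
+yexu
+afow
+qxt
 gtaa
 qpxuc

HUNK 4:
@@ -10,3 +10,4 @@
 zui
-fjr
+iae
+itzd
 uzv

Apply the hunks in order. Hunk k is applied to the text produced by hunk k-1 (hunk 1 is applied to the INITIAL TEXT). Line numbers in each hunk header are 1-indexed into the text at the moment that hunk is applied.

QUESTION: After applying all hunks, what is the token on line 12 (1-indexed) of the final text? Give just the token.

Hunk 1: at line 7 remove [moe,lsyzx] add [zui,jmh,vss] -> 12 lines: ics zpf kius ouzw kwm gtaa qpxuc zui jmh vss oyz pnawh
Hunk 2: at line 8 remove [jmh,vss,oyz] add [fjr,uzv] -> 11 lines: ics zpf kius ouzw kwm gtaa qpxuc zui fjr uzv pnawh
Hunk 3: at line 3 remove [kwm] add [yexu,afow,qxt] -> 13 lines: ics zpf kius ouzw yexu afow qxt gtaa qpxuc zui fjr uzv pnawh
Hunk 4: at line 10 remove [fjr] add [iae,itzd] -> 14 lines: ics zpf kius ouzw yexu afow qxt gtaa qpxuc zui iae itzd uzv pnawh
Final line 12: itzd

Answer: itzd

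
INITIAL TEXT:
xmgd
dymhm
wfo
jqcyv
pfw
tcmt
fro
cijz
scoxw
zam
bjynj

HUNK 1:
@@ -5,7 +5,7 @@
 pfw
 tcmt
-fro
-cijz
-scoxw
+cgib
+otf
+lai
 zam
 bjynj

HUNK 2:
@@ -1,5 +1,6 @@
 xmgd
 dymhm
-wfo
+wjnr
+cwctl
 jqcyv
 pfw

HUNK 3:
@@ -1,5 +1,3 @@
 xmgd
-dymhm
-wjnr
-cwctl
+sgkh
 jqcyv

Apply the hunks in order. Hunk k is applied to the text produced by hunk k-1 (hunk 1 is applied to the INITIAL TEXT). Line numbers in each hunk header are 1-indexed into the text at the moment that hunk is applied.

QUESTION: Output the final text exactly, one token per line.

Hunk 1: at line 5 remove [fro,cijz,scoxw] add [cgib,otf,lai] -> 11 lines: xmgd dymhm wfo jqcyv pfw tcmt cgib otf lai zam bjynj
Hunk 2: at line 1 remove [wfo] add [wjnr,cwctl] -> 12 lines: xmgd dymhm wjnr cwctl jqcyv pfw tcmt cgib otf lai zam bjynj
Hunk 3: at line 1 remove [dymhm,wjnr,cwctl] add [sgkh] -> 10 lines: xmgd sgkh jqcyv pfw tcmt cgib otf lai zam bjynj

Answer: xmgd
sgkh
jqcyv
pfw
tcmt
cgib
otf
lai
zam
bjynj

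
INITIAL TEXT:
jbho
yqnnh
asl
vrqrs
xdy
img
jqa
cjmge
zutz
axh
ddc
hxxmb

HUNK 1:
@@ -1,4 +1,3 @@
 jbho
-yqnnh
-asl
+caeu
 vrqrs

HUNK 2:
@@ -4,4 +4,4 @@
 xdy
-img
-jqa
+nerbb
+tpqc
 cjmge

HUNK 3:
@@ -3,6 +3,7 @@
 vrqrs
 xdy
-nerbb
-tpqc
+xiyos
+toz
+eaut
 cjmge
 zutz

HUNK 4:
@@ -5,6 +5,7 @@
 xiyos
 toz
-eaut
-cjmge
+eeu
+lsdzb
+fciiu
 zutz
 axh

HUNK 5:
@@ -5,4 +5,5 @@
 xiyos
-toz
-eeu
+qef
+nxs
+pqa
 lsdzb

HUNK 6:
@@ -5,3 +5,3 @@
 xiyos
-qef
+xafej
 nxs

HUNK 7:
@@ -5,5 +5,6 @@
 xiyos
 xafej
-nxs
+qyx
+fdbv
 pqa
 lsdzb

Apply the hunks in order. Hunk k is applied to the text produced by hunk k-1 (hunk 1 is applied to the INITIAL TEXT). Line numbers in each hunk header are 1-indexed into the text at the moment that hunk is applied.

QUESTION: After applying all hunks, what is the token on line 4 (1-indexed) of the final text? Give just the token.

Hunk 1: at line 1 remove [yqnnh,asl] add [caeu] -> 11 lines: jbho caeu vrqrs xdy img jqa cjmge zutz axh ddc hxxmb
Hunk 2: at line 4 remove [img,jqa] add [nerbb,tpqc] -> 11 lines: jbho caeu vrqrs xdy nerbb tpqc cjmge zutz axh ddc hxxmb
Hunk 3: at line 3 remove [nerbb,tpqc] add [xiyos,toz,eaut] -> 12 lines: jbho caeu vrqrs xdy xiyos toz eaut cjmge zutz axh ddc hxxmb
Hunk 4: at line 5 remove [eaut,cjmge] add [eeu,lsdzb,fciiu] -> 13 lines: jbho caeu vrqrs xdy xiyos toz eeu lsdzb fciiu zutz axh ddc hxxmb
Hunk 5: at line 5 remove [toz,eeu] add [qef,nxs,pqa] -> 14 lines: jbho caeu vrqrs xdy xiyos qef nxs pqa lsdzb fciiu zutz axh ddc hxxmb
Hunk 6: at line 5 remove [qef] add [xafej] -> 14 lines: jbho caeu vrqrs xdy xiyos xafej nxs pqa lsdzb fciiu zutz axh ddc hxxmb
Hunk 7: at line 5 remove [nxs] add [qyx,fdbv] -> 15 lines: jbho caeu vrqrs xdy xiyos xafej qyx fdbv pqa lsdzb fciiu zutz axh ddc hxxmb
Final line 4: xdy

Answer: xdy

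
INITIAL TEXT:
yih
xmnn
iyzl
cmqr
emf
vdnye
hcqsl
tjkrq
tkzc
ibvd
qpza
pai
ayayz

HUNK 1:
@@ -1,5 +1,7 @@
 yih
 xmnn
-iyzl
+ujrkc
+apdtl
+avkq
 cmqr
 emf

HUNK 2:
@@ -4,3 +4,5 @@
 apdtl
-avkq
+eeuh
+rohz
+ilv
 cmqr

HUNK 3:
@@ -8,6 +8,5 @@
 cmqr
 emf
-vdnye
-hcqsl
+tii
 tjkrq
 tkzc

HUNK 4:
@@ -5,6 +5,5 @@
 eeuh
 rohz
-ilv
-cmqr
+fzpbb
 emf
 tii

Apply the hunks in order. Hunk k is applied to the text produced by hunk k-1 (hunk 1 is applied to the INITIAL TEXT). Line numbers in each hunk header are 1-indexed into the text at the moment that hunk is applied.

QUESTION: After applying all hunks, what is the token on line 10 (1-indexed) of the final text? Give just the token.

Hunk 1: at line 1 remove [iyzl] add [ujrkc,apdtl,avkq] -> 15 lines: yih xmnn ujrkc apdtl avkq cmqr emf vdnye hcqsl tjkrq tkzc ibvd qpza pai ayayz
Hunk 2: at line 4 remove [avkq] add [eeuh,rohz,ilv] -> 17 lines: yih xmnn ujrkc apdtl eeuh rohz ilv cmqr emf vdnye hcqsl tjkrq tkzc ibvd qpza pai ayayz
Hunk 3: at line 8 remove [vdnye,hcqsl] add [tii] -> 16 lines: yih xmnn ujrkc apdtl eeuh rohz ilv cmqr emf tii tjkrq tkzc ibvd qpza pai ayayz
Hunk 4: at line 5 remove [ilv,cmqr] add [fzpbb] -> 15 lines: yih xmnn ujrkc apdtl eeuh rohz fzpbb emf tii tjkrq tkzc ibvd qpza pai ayayz
Final line 10: tjkrq

Answer: tjkrq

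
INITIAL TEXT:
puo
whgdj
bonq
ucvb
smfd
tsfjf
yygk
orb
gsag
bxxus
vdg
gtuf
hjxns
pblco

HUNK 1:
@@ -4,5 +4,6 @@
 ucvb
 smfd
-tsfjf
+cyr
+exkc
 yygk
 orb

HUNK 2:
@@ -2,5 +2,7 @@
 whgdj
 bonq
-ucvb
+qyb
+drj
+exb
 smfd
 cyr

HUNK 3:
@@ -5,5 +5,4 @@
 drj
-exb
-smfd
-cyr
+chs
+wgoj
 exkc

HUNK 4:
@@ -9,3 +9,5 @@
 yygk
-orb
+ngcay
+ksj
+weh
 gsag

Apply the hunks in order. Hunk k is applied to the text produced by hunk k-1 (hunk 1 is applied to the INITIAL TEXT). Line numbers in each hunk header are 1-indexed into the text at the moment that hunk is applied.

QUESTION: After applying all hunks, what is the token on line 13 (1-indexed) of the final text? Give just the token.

Hunk 1: at line 4 remove [tsfjf] add [cyr,exkc] -> 15 lines: puo whgdj bonq ucvb smfd cyr exkc yygk orb gsag bxxus vdg gtuf hjxns pblco
Hunk 2: at line 2 remove [ucvb] add [qyb,drj,exb] -> 17 lines: puo whgdj bonq qyb drj exb smfd cyr exkc yygk orb gsag bxxus vdg gtuf hjxns pblco
Hunk 3: at line 5 remove [exb,smfd,cyr] add [chs,wgoj] -> 16 lines: puo whgdj bonq qyb drj chs wgoj exkc yygk orb gsag bxxus vdg gtuf hjxns pblco
Hunk 4: at line 9 remove [orb] add [ngcay,ksj,weh] -> 18 lines: puo whgdj bonq qyb drj chs wgoj exkc yygk ngcay ksj weh gsag bxxus vdg gtuf hjxns pblco
Final line 13: gsag

Answer: gsag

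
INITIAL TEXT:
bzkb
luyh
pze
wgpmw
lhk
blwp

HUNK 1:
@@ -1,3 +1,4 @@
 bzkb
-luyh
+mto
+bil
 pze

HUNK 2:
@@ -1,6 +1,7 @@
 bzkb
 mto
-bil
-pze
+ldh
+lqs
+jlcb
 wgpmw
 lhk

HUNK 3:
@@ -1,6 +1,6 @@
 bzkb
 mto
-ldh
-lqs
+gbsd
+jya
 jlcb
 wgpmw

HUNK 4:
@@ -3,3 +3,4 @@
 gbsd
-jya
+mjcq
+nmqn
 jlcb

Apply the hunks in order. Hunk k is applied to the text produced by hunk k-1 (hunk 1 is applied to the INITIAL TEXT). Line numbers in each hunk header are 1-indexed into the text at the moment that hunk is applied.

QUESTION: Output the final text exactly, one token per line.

Hunk 1: at line 1 remove [luyh] add [mto,bil] -> 7 lines: bzkb mto bil pze wgpmw lhk blwp
Hunk 2: at line 1 remove [bil,pze] add [ldh,lqs,jlcb] -> 8 lines: bzkb mto ldh lqs jlcb wgpmw lhk blwp
Hunk 3: at line 1 remove [ldh,lqs] add [gbsd,jya] -> 8 lines: bzkb mto gbsd jya jlcb wgpmw lhk blwp
Hunk 4: at line 3 remove [jya] add [mjcq,nmqn] -> 9 lines: bzkb mto gbsd mjcq nmqn jlcb wgpmw lhk blwp

Answer: bzkb
mto
gbsd
mjcq
nmqn
jlcb
wgpmw
lhk
blwp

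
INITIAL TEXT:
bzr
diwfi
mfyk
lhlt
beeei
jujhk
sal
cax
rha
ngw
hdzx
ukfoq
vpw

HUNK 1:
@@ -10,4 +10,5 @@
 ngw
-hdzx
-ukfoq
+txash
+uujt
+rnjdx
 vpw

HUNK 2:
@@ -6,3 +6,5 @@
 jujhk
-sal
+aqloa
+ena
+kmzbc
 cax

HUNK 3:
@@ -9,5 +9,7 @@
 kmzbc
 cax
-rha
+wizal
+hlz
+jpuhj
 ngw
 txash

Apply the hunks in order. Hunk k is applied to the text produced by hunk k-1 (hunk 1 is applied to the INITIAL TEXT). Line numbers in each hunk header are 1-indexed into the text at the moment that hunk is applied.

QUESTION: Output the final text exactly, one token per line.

Hunk 1: at line 10 remove [hdzx,ukfoq] add [txash,uujt,rnjdx] -> 14 lines: bzr diwfi mfyk lhlt beeei jujhk sal cax rha ngw txash uujt rnjdx vpw
Hunk 2: at line 6 remove [sal] add [aqloa,ena,kmzbc] -> 16 lines: bzr diwfi mfyk lhlt beeei jujhk aqloa ena kmzbc cax rha ngw txash uujt rnjdx vpw
Hunk 3: at line 9 remove [rha] add [wizal,hlz,jpuhj] -> 18 lines: bzr diwfi mfyk lhlt beeei jujhk aqloa ena kmzbc cax wizal hlz jpuhj ngw txash uujt rnjdx vpw

Answer: bzr
diwfi
mfyk
lhlt
beeei
jujhk
aqloa
ena
kmzbc
cax
wizal
hlz
jpuhj
ngw
txash
uujt
rnjdx
vpw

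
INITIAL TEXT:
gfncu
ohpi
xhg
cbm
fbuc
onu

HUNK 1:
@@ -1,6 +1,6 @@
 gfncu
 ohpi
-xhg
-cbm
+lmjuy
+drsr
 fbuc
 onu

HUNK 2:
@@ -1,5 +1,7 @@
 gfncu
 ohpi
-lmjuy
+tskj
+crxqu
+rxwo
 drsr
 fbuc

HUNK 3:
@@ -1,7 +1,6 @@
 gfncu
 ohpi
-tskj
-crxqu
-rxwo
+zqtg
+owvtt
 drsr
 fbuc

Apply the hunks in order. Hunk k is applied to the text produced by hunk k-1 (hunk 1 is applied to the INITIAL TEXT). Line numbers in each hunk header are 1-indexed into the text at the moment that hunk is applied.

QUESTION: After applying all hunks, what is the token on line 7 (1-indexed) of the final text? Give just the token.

Hunk 1: at line 1 remove [xhg,cbm] add [lmjuy,drsr] -> 6 lines: gfncu ohpi lmjuy drsr fbuc onu
Hunk 2: at line 1 remove [lmjuy] add [tskj,crxqu,rxwo] -> 8 lines: gfncu ohpi tskj crxqu rxwo drsr fbuc onu
Hunk 3: at line 1 remove [tskj,crxqu,rxwo] add [zqtg,owvtt] -> 7 lines: gfncu ohpi zqtg owvtt drsr fbuc onu
Final line 7: onu

Answer: onu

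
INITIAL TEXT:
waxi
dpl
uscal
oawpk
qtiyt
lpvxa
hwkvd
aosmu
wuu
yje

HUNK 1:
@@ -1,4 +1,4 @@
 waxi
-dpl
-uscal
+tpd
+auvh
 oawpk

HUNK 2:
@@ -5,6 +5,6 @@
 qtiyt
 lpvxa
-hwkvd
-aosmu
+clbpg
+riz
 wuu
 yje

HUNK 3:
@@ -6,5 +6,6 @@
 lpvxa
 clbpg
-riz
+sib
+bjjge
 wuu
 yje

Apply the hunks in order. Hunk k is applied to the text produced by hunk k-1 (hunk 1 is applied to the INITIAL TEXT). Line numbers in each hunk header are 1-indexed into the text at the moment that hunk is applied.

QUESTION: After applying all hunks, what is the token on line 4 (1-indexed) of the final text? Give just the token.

Answer: oawpk

Derivation:
Hunk 1: at line 1 remove [dpl,uscal] add [tpd,auvh] -> 10 lines: waxi tpd auvh oawpk qtiyt lpvxa hwkvd aosmu wuu yje
Hunk 2: at line 5 remove [hwkvd,aosmu] add [clbpg,riz] -> 10 lines: waxi tpd auvh oawpk qtiyt lpvxa clbpg riz wuu yje
Hunk 3: at line 6 remove [riz] add [sib,bjjge] -> 11 lines: waxi tpd auvh oawpk qtiyt lpvxa clbpg sib bjjge wuu yje
Final line 4: oawpk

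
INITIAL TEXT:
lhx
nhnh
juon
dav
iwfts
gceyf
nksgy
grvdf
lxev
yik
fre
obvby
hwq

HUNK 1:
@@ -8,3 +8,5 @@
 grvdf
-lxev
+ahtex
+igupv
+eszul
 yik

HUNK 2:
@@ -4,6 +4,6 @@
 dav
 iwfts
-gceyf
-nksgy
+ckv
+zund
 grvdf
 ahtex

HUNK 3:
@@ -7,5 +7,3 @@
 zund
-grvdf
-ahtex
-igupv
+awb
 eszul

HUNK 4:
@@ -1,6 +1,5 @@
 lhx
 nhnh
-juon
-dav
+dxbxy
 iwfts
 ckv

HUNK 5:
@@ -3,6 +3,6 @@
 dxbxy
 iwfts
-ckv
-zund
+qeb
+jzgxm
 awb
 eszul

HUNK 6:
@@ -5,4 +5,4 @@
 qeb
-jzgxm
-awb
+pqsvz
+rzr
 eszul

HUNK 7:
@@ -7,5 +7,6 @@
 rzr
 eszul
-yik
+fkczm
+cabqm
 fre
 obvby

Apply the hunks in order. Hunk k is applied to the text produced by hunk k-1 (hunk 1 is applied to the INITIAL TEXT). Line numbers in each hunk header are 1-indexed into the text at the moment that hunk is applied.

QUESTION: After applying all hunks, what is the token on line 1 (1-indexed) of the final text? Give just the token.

Hunk 1: at line 8 remove [lxev] add [ahtex,igupv,eszul] -> 15 lines: lhx nhnh juon dav iwfts gceyf nksgy grvdf ahtex igupv eszul yik fre obvby hwq
Hunk 2: at line 4 remove [gceyf,nksgy] add [ckv,zund] -> 15 lines: lhx nhnh juon dav iwfts ckv zund grvdf ahtex igupv eszul yik fre obvby hwq
Hunk 3: at line 7 remove [grvdf,ahtex,igupv] add [awb] -> 13 lines: lhx nhnh juon dav iwfts ckv zund awb eszul yik fre obvby hwq
Hunk 4: at line 1 remove [juon,dav] add [dxbxy] -> 12 lines: lhx nhnh dxbxy iwfts ckv zund awb eszul yik fre obvby hwq
Hunk 5: at line 3 remove [ckv,zund] add [qeb,jzgxm] -> 12 lines: lhx nhnh dxbxy iwfts qeb jzgxm awb eszul yik fre obvby hwq
Hunk 6: at line 5 remove [jzgxm,awb] add [pqsvz,rzr] -> 12 lines: lhx nhnh dxbxy iwfts qeb pqsvz rzr eszul yik fre obvby hwq
Hunk 7: at line 7 remove [yik] add [fkczm,cabqm] -> 13 lines: lhx nhnh dxbxy iwfts qeb pqsvz rzr eszul fkczm cabqm fre obvby hwq
Final line 1: lhx

Answer: lhx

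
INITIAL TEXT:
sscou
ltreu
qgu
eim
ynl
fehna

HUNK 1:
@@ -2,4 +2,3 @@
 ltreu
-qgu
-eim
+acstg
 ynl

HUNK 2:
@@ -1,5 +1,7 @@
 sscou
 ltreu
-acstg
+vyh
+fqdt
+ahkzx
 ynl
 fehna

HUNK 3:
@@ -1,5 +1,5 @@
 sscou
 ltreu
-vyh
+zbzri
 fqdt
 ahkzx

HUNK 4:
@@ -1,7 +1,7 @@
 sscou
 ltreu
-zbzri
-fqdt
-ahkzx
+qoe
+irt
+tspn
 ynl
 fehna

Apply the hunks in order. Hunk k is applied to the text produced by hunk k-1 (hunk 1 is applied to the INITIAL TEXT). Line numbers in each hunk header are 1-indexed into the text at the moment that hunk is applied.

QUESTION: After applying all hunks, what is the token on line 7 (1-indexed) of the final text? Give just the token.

Hunk 1: at line 2 remove [qgu,eim] add [acstg] -> 5 lines: sscou ltreu acstg ynl fehna
Hunk 2: at line 1 remove [acstg] add [vyh,fqdt,ahkzx] -> 7 lines: sscou ltreu vyh fqdt ahkzx ynl fehna
Hunk 3: at line 1 remove [vyh] add [zbzri] -> 7 lines: sscou ltreu zbzri fqdt ahkzx ynl fehna
Hunk 4: at line 1 remove [zbzri,fqdt,ahkzx] add [qoe,irt,tspn] -> 7 lines: sscou ltreu qoe irt tspn ynl fehna
Final line 7: fehna

Answer: fehna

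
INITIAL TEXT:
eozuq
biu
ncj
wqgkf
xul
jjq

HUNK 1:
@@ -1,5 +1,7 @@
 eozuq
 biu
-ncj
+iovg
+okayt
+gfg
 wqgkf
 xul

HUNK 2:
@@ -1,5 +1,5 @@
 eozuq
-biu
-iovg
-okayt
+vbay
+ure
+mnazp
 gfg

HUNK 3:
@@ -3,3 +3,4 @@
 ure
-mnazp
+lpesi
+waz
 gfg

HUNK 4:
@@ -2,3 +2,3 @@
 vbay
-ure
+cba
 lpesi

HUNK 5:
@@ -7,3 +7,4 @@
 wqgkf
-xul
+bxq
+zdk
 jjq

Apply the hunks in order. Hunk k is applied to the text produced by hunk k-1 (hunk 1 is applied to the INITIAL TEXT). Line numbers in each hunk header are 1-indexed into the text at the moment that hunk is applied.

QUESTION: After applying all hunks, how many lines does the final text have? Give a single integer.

Hunk 1: at line 1 remove [ncj] add [iovg,okayt,gfg] -> 8 lines: eozuq biu iovg okayt gfg wqgkf xul jjq
Hunk 2: at line 1 remove [biu,iovg,okayt] add [vbay,ure,mnazp] -> 8 lines: eozuq vbay ure mnazp gfg wqgkf xul jjq
Hunk 3: at line 3 remove [mnazp] add [lpesi,waz] -> 9 lines: eozuq vbay ure lpesi waz gfg wqgkf xul jjq
Hunk 4: at line 2 remove [ure] add [cba] -> 9 lines: eozuq vbay cba lpesi waz gfg wqgkf xul jjq
Hunk 5: at line 7 remove [xul] add [bxq,zdk] -> 10 lines: eozuq vbay cba lpesi waz gfg wqgkf bxq zdk jjq
Final line count: 10

Answer: 10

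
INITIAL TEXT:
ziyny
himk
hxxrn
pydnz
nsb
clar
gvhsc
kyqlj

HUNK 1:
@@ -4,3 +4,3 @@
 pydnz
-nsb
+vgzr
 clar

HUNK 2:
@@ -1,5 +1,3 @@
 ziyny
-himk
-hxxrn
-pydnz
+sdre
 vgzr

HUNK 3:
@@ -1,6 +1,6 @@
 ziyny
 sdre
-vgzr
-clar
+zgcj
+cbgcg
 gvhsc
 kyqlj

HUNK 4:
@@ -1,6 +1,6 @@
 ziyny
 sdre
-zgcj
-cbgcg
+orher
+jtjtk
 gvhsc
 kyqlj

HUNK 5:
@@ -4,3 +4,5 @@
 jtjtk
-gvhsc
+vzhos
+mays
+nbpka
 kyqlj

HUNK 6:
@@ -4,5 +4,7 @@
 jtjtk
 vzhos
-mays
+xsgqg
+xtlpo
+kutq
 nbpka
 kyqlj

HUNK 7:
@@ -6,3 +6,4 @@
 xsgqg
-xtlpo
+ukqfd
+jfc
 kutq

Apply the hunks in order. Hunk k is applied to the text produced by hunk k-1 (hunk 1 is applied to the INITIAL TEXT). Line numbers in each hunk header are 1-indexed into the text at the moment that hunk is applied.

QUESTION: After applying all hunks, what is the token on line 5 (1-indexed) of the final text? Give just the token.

Hunk 1: at line 4 remove [nsb] add [vgzr] -> 8 lines: ziyny himk hxxrn pydnz vgzr clar gvhsc kyqlj
Hunk 2: at line 1 remove [himk,hxxrn,pydnz] add [sdre] -> 6 lines: ziyny sdre vgzr clar gvhsc kyqlj
Hunk 3: at line 1 remove [vgzr,clar] add [zgcj,cbgcg] -> 6 lines: ziyny sdre zgcj cbgcg gvhsc kyqlj
Hunk 4: at line 1 remove [zgcj,cbgcg] add [orher,jtjtk] -> 6 lines: ziyny sdre orher jtjtk gvhsc kyqlj
Hunk 5: at line 4 remove [gvhsc] add [vzhos,mays,nbpka] -> 8 lines: ziyny sdre orher jtjtk vzhos mays nbpka kyqlj
Hunk 6: at line 4 remove [mays] add [xsgqg,xtlpo,kutq] -> 10 lines: ziyny sdre orher jtjtk vzhos xsgqg xtlpo kutq nbpka kyqlj
Hunk 7: at line 6 remove [xtlpo] add [ukqfd,jfc] -> 11 lines: ziyny sdre orher jtjtk vzhos xsgqg ukqfd jfc kutq nbpka kyqlj
Final line 5: vzhos

Answer: vzhos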